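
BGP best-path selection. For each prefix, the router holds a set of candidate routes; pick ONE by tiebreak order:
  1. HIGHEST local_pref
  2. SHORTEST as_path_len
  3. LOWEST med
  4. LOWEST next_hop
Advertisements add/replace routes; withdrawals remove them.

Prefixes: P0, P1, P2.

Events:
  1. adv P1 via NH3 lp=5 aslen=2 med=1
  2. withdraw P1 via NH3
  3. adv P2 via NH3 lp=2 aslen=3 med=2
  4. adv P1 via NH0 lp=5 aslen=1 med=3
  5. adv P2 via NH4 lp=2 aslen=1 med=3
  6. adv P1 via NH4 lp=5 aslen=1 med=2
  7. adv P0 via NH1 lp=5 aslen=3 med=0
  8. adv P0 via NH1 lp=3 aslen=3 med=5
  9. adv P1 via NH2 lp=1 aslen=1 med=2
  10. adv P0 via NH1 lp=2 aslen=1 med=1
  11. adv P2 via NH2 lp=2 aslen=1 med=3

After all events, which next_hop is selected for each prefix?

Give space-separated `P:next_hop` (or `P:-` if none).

Op 1: best P0=- P1=NH3 P2=-
Op 2: best P0=- P1=- P2=-
Op 3: best P0=- P1=- P2=NH3
Op 4: best P0=- P1=NH0 P2=NH3
Op 5: best P0=- P1=NH0 P2=NH4
Op 6: best P0=- P1=NH4 P2=NH4
Op 7: best P0=NH1 P1=NH4 P2=NH4
Op 8: best P0=NH1 P1=NH4 P2=NH4
Op 9: best P0=NH1 P1=NH4 P2=NH4
Op 10: best P0=NH1 P1=NH4 P2=NH4
Op 11: best P0=NH1 P1=NH4 P2=NH2

Answer: P0:NH1 P1:NH4 P2:NH2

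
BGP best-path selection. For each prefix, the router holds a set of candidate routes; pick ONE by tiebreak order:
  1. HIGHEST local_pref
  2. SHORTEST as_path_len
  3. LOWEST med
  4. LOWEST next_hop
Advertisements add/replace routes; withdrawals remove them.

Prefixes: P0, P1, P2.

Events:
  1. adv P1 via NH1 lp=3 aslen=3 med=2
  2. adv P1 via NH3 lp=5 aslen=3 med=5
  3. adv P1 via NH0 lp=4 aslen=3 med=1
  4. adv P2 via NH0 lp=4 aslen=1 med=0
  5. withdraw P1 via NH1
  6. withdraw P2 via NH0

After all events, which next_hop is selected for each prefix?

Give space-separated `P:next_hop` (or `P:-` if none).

Answer: P0:- P1:NH3 P2:-

Derivation:
Op 1: best P0=- P1=NH1 P2=-
Op 2: best P0=- P1=NH3 P2=-
Op 3: best P0=- P1=NH3 P2=-
Op 4: best P0=- P1=NH3 P2=NH0
Op 5: best P0=- P1=NH3 P2=NH0
Op 6: best P0=- P1=NH3 P2=-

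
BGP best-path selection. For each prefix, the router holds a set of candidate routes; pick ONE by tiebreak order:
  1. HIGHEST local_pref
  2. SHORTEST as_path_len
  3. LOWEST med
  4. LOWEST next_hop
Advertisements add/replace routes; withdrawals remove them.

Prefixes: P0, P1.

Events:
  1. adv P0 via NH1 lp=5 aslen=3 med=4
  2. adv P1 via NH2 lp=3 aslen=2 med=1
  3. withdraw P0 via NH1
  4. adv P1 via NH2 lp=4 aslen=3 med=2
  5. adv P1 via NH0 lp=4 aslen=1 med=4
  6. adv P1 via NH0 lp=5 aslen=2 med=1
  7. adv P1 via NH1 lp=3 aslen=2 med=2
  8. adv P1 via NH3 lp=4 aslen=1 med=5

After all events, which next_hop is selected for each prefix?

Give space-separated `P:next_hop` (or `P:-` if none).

Op 1: best P0=NH1 P1=-
Op 2: best P0=NH1 P1=NH2
Op 3: best P0=- P1=NH2
Op 4: best P0=- P1=NH2
Op 5: best P0=- P1=NH0
Op 6: best P0=- P1=NH0
Op 7: best P0=- P1=NH0
Op 8: best P0=- P1=NH0

Answer: P0:- P1:NH0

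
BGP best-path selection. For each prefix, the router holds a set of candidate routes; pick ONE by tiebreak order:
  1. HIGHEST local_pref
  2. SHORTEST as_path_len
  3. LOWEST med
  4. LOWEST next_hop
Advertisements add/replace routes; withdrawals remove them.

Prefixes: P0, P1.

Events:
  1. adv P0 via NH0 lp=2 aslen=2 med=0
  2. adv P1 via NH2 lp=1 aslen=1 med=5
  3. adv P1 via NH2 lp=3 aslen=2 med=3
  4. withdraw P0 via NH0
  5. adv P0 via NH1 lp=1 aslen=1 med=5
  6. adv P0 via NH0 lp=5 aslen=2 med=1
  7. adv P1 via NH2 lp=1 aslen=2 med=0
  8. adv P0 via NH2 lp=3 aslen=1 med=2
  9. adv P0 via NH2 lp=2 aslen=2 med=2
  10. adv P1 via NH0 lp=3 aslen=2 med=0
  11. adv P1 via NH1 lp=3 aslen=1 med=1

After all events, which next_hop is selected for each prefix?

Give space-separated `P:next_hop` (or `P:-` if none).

Answer: P0:NH0 P1:NH1

Derivation:
Op 1: best P0=NH0 P1=-
Op 2: best P0=NH0 P1=NH2
Op 3: best P0=NH0 P1=NH2
Op 4: best P0=- P1=NH2
Op 5: best P0=NH1 P1=NH2
Op 6: best P0=NH0 P1=NH2
Op 7: best P0=NH0 P1=NH2
Op 8: best P0=NH0 P1=NH2
Op 9: best P0=NH0 P1=NH2
Op 10: best P0=NH0 P1=NH0
Op 11: best P0=NH0 P1=NH1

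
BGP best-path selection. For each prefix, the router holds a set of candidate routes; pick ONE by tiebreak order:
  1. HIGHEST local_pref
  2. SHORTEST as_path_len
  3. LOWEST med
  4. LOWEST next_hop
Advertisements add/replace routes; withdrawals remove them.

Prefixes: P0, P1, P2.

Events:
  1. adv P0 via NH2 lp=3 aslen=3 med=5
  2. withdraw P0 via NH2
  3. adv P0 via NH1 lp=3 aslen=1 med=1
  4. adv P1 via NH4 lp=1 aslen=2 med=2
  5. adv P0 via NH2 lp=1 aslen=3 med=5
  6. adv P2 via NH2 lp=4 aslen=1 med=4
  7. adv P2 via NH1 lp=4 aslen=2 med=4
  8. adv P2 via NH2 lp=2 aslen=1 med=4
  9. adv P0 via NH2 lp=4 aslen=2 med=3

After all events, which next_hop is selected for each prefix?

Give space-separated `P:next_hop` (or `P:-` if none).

Answer: P0:NH2 P1:NH4 P2:NH1

Derivation:
Op 1: best P0=NH2 P1=- P2=-
Op 2: best P0=- P1=- P2=-
Op 3: best P0=NH1 P1=- P2=-
Op 4: best P0=NH1 P1=NH4 P2=-
Op 5: best P0=NH1 P1=NH4 P2=-
Op 6: best P0=NH1 P1=NH4 P2=NH2
Op 7: best P0=NH1 P1=NH4 P2=NH2
Op 8: best P0=NH1 P1=NH4 P2=NH1
Op 9: best P0=NH2 P1=NH4 P2=NH1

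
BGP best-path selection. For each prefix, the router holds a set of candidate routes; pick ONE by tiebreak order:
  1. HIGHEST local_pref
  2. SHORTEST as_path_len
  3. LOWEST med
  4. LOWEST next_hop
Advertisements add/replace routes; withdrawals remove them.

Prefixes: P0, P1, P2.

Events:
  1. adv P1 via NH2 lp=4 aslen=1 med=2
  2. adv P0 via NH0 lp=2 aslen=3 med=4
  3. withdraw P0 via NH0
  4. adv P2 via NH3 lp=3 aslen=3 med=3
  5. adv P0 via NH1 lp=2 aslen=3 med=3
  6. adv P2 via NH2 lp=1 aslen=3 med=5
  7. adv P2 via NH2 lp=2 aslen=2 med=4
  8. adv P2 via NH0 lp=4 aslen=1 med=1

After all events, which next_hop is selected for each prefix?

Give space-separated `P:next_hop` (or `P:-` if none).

Op 1: best P0=- P1=NH2 P2=-
Op 2: best P0=NH0 P1=NH2 P2=-
Op 3: best P0=- P1=NH2 P2=-
Op 4: best P0=- P1=NH2 P2=NH3
Op 5: best P0=NH1 P1=NH2 P2=NH3
Op 6: best P0=NH1 P1=NH2 P2=NH3
Op 7: best P0=NH1 P1=NH2 P2=NH3
Op 8: best P0=NH1 P1=NH2 P2=NH0

Answer: P0:NH1 P1:NH2 P2:NH0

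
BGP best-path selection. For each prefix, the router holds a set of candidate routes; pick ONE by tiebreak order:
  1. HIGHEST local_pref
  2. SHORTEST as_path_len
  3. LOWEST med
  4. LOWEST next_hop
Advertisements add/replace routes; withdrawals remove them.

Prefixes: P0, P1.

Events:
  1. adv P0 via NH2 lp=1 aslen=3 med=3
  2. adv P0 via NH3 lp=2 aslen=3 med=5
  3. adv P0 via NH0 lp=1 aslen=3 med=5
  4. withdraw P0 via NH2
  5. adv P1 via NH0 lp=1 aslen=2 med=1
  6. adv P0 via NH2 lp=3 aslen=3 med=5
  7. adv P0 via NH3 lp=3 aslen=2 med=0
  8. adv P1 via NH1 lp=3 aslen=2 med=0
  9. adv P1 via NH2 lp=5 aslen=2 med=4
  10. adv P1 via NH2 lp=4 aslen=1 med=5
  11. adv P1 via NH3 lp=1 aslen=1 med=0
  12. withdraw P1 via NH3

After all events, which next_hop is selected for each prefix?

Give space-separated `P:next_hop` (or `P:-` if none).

Op 1: best P0=NH2 P1=-
Op 2: best P0=NH3 P1=-
Op 3: best P0=NH3 P1=-
Op 4: best P0=NH3 P1=-
Op 5: best P0=NH3 P1=NH0
Op 6: best P0=NH2 P1=NH0
Op 7: best P0=NH3 P1=NH0
Op 8: best P0=NH3 P1=NH1
Op 9: best P0=NH3 P1=NH2
Op 10: best P0=NH3 P1=NH2
Op 11: best P0=NH3 P1=NH2
Op 12: best P0=NH3 P1=NH2

Answer: P0:NH3 P1:NH2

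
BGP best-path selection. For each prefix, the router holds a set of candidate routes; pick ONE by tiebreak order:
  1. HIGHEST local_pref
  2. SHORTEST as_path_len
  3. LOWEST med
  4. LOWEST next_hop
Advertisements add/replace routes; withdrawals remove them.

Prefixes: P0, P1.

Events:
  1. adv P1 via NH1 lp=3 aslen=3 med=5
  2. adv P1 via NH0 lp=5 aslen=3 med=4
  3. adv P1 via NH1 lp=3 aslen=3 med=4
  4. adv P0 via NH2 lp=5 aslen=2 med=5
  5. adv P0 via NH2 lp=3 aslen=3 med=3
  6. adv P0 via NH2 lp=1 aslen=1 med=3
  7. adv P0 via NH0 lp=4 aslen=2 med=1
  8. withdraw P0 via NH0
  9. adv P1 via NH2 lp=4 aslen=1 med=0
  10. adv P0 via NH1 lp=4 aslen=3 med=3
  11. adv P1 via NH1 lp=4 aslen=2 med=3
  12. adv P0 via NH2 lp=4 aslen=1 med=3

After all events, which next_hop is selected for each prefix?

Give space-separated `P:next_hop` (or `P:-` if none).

Op 1: best P0=- P1=NH1
Op 2: best P0=- P1=NH0
Op 3: best P0=- P1=NH0
Op 4: best P0=NH2 P1=NH0
Op 5: best P0=NH2 P1=NH0
Op 6: best P0=NH2 P1=NH0
Op 7: best P0=NH0 P1=NH0
Op 8: best P0=NH2 P1=NH0
Op 9: best P0=NH2 P1=NH0
Op 10: best P0=NH1 P1=NH0
Op 11: best P0=NH1 P1=NH0
Op 12: best P0=NH2 P1=NH0

Answer: P0:NH2 P1:NH0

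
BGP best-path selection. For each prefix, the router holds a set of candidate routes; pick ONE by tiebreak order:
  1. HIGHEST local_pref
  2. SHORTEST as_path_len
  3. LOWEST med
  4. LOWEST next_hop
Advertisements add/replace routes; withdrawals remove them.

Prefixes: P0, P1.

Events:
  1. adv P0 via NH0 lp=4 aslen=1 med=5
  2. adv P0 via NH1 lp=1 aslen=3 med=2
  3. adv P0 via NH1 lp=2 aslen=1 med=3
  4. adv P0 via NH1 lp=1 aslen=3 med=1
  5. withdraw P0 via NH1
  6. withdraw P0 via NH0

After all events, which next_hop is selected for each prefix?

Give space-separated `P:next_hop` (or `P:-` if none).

Op 1: best P0=NH0 P1=-
Op 2: best P0=NH0 P1=-
Op 3: best P0=NH0 P1=-
Op 4: best P0=NH0 P1=-
Op 5: best P0=NH0 P1=-
Op 6: best P0=- P1=-

Answer: P0:- P1:-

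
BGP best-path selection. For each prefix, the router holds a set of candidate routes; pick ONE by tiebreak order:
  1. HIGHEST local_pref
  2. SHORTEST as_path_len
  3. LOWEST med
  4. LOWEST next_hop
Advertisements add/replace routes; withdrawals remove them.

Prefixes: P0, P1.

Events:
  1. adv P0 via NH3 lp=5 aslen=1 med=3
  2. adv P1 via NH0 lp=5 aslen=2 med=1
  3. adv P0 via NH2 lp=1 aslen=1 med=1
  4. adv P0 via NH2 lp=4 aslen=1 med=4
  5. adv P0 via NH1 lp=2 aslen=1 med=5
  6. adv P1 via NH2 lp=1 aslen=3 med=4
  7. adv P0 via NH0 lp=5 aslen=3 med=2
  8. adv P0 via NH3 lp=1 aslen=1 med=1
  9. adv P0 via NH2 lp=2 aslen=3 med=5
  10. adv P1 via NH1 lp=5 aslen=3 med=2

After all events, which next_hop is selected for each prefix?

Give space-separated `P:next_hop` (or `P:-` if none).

Op 1: best P0=NH3 P1=-
Op 2: best P0=NH3 P1=NH0
Op 3: best P0=NH3 P1=NH0
Op 4: best P0=NH3 P1=NH0
Op 5: best P0=NH3 P1=NH0
Op 6: best P0=NH3 P1=NH0
Op 7: best P0=NH3 P1=NH0
Op 8: best P0=NH0 P1=NH0
Op 9: best P0=NH0 P1=NH0
Op 10: best P0=NH0 P1=NH0

Answer: P0:NH0 P1:NH0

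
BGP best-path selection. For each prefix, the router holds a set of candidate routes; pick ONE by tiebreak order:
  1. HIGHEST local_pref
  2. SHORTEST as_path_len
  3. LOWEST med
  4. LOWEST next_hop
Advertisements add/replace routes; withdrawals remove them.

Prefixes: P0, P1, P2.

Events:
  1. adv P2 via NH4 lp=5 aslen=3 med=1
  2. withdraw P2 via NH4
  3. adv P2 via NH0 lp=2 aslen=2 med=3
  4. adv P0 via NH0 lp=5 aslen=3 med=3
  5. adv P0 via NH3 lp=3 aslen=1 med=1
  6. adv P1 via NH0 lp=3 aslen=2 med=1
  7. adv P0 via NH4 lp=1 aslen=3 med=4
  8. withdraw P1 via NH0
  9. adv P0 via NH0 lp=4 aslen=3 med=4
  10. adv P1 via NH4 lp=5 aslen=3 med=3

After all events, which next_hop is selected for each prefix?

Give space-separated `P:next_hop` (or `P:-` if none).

Op 1: best P0=- P1=- P2=NH4
Op 2: best P0=- P1=- P2=-
Op 3: best P0=- P1=- P2=NH0
Op 4: best P0=NH0 P1=- P2=NH0
Op 5: best P0=NH0 P1=- P2=NH0
Op 6: best P0=NH0 P1=NH0 P2=NH0
Op 7: best P0=NH0 P1=NH0 P2=NH0
Op 8: best P0=NH0 P1=- P2=NH0
Op 9: best P0=NH0 P1=- P2=NH0
Op 10: best P0=NH0 P1=NH4 P2=NH0

Answer: P0:NH0 P1:NH4 P2:NH0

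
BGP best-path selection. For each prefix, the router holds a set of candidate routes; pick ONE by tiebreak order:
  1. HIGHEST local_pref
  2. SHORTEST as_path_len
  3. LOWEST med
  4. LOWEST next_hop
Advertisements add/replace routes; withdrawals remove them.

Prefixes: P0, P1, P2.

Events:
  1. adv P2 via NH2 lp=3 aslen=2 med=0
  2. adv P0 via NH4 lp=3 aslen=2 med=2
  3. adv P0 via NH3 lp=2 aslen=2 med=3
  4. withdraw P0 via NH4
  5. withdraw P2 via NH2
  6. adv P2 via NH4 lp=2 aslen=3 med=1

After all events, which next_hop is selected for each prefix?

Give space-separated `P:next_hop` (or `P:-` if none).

Op 1: best P0=- P1=- P2=NH2
Op 2: best P0=NH4 P1=- P2=NH2
Op 3: best P0=NH4 P1=- P2=NH2
Op 4: best P0=NH3 P1=- P2=NH2
Op 5: best P0=NH3 P1=- P2=-
Op 6: best P0=NH3 P1=- P2=NH4

Answer: P0:NH3 P1:- P2:NH4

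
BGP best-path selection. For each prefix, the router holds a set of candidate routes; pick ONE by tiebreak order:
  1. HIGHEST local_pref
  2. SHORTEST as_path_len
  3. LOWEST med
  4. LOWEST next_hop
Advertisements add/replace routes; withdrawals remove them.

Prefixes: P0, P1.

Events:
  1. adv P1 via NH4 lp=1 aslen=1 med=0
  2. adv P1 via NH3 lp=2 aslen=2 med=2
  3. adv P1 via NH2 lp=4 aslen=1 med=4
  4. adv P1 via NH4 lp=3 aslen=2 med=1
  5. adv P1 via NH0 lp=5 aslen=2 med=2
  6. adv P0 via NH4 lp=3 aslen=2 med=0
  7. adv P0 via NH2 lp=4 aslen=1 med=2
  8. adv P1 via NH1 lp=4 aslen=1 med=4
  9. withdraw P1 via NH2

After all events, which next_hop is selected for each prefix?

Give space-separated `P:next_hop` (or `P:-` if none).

Answer: P0:NH2 P1:NH0

Derivation:
Op 1: best P0=- P1=NH4
Op 2: best P0=- P1=NH3
Op 3: best P0=- P1=NH2
Op 4: best P0=- P1=NH2
Op 5: best P0=- P1=NH0
Op 6: best P0=NH4 P1=NH0
Op 7: best P0=NH2 P1=NH0
Op 8: best P0=NH2 P1=NH0
Op 9: best P0=NH2 P1=NH0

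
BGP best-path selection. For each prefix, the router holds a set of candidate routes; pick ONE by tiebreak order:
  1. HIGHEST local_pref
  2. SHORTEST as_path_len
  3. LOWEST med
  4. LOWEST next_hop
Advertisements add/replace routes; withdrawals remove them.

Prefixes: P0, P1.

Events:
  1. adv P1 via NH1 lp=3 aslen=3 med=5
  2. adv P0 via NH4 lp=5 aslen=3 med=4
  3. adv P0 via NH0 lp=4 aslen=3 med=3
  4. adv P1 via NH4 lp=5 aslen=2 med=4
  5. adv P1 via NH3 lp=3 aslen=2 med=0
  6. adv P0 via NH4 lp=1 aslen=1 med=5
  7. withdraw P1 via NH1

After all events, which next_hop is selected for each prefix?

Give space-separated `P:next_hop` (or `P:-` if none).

Answer: P0:NH0 P1:NH4

Derivation:
Op 1: best P0=- P1=NH1
Op 2: best P0=NH4 P1=NH1
Op 3: best P0=NH4 P1=NH1
Op 4: best P0=NH4 P1=NH4
Op 5: best P0=NH4 P1=NH4
Op 6: best P0=NH0 P1=NH4
Op 7: best P0=NH0 P1=NH4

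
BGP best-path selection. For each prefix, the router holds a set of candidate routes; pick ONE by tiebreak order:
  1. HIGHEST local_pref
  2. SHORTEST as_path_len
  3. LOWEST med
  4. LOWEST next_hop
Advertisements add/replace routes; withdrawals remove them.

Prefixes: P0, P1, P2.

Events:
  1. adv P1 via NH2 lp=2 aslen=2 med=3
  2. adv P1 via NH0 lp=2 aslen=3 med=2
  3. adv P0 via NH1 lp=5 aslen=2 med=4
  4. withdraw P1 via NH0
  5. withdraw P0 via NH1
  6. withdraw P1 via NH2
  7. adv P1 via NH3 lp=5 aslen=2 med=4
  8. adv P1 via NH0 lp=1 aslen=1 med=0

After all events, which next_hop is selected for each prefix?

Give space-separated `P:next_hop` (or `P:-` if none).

Answer: P0:- P1:NH3 P2:-

Derivation:
Op 1: best P0=- P1=NH2 P2=-
Op 2: best P0=- P1=NH2 P2=-
Op 3: best P0=NH1 P1=NH2 P2=-
Op 4: best P0=NH1 P1=NH2 P2=-
Op 5: best P0=- P1=NH2 P2=-
Op 6: best P0=- P1=- P2=-
Op 7: best P0=- P1=NH3 P2=-
Op 8: best P0=- P1=NH3 P2=-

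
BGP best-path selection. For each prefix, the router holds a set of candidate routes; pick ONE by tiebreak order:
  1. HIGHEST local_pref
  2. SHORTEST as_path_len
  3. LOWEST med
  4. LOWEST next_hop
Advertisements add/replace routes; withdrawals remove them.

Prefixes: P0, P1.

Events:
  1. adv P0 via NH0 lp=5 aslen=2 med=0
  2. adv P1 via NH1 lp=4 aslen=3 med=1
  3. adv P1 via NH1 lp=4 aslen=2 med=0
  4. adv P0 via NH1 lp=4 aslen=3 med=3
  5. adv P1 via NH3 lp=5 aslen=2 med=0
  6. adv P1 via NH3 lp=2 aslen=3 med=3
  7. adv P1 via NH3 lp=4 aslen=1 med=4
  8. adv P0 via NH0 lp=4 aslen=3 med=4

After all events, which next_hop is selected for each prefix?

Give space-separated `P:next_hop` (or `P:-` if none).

Op 1: best P0=NH0 P1=-
Op 2: best P0=NH0 P1=NH1
Op 3: best P0=NH0 P1=NH1
Op 4: best P0=NH0 P1=NH1
Op 5: best P0=NH0 P1=NH3
Op 6: best P0=NH0 P1=NH1
Op 7: best P0=NH0 P1=NH3
Op 8: best P0=NH1 P1=NH3

Answer: P0:NH1 P1:NH3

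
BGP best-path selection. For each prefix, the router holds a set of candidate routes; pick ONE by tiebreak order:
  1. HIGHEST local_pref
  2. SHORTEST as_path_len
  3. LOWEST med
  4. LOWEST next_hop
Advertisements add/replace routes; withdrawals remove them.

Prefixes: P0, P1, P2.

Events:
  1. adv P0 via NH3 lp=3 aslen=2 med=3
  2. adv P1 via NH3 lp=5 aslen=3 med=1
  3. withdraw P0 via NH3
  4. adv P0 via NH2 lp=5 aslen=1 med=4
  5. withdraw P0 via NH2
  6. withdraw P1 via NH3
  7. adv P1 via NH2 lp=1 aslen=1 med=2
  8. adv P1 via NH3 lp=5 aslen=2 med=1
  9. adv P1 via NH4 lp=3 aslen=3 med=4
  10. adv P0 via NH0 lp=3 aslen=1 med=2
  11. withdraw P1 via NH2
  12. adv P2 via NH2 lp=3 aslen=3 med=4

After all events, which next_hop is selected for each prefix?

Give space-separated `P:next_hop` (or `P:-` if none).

Op 1: best P0=NH3 P1=- P2=-
Op 2: best P0=NH3 P1=NH3 P2=-
Op 3: best P0=- P1=NH3 P2=-
Op 4: best P0=NH2 P1=NH3 P2=-
Op 5: best P0=- P1=NH3 P2=-
Op 6: best P0=- P1=- P2=-
Op 7: best P0=- P1=NH2 P2=-
Op 8: best P0=- P1=NH3 P2=-
Op 9: best P0=- P1=NH3 P2=-
Op 10: best P0=NH0 P1=NH3 P2=-
Op 11: best P0=NH0 P1=NH3 P2=-
Op 12: best P0=NH0 P1=NH3 P2=NH2

Answer: P0:NH0 P1:NH3 P2:NH2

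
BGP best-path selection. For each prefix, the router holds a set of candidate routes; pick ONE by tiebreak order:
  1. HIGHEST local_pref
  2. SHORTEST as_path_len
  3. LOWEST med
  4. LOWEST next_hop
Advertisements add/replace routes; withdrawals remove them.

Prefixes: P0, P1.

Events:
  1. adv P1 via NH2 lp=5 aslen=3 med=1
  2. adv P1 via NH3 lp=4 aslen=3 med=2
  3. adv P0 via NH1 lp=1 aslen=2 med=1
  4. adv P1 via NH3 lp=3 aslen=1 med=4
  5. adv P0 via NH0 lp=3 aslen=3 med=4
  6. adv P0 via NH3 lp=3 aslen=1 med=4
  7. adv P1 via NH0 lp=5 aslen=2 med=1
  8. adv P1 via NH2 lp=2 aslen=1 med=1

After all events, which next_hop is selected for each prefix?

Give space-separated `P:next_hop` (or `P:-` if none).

Op 1: best P0=- P1=NH2
Op 2: best P0=- P1=NH2
Op 3: best P0=NH1 P1=NH2
Op 4: best P0=NH1 P1=NH2
Op 5: best P0=NH0 P1=NH2
Op 6: best P0=NH3 P1=NH2
Op 7: best P0=NH3 P1=NH0
Op 8: best P0=NH3 P1=NH0

Answer: P0:NH3 P1:NH0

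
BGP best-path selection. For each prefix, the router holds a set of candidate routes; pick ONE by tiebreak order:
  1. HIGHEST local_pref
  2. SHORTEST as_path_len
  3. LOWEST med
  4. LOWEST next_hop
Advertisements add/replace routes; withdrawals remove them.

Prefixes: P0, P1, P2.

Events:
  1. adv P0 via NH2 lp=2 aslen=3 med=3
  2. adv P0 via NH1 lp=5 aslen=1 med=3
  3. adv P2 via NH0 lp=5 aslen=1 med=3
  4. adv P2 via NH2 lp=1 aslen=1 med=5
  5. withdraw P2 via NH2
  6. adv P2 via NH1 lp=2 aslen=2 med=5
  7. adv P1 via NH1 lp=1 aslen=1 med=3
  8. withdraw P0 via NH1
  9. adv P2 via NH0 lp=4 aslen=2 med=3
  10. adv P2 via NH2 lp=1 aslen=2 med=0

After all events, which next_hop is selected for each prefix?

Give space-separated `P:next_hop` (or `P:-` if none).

Op 1: best P0=NH2 P1=- P2=-
Op 2: best P0=NH1 P1=- P2=-
Op 3: best P0=NH1 P1=- P2=NH0
Op 4: best P0=NH1 P1=- P2=NH0
Op 5: best P0=NH1 P1=- P2=NH0
Op 6: best P0=NH1 P1=- P2=NH0
Op 7: best P0=NH1 P1=NH1 P2=NH0
Op 8: best P0=NH2 P1=NH1 P2=NH0
Op 9: best P0=NH2 P1=NH1 P2=NH0
Op 10: best P0=NH2 P1=NH1 P2=NH0

Answer: P0:NH2 P1:NH1 P2:NH0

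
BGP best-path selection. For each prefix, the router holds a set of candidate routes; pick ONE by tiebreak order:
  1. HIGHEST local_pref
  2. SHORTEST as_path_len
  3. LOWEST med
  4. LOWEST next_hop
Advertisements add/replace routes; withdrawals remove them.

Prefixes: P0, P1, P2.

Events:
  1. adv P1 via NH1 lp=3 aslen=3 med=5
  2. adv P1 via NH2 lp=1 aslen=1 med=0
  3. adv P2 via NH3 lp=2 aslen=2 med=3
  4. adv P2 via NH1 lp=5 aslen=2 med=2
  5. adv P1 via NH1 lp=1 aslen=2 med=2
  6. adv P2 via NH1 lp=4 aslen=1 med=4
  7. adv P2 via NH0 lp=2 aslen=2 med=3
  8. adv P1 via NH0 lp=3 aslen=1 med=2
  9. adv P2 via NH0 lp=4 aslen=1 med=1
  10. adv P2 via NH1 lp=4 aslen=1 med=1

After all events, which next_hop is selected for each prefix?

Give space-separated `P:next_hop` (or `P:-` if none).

Answer: P0:- P1:NH0 P2:NH0

Derivation:
Op 1: best P0=- P1=NH1 P2=-
Op 2: best P0=- P1=NH1 P2=-
Op 3: best P0=- P1=NH1 P2=NH3
Op 4: best P0=- P1=NH1 P2=NH1
Op 5: best P0=- P1=NH2 P2=NH1
Op 6: best P0=- P1=NH2 P2=NH1
Op 7: best P0=- P1=NH2 P2=NH1
Op 8: best P0=- P1=NH0 P2=NH1
Op 9: best P0=- P1=NH0 P2=NH0
Op 10: best P0=- P1=NH0 P2=NH0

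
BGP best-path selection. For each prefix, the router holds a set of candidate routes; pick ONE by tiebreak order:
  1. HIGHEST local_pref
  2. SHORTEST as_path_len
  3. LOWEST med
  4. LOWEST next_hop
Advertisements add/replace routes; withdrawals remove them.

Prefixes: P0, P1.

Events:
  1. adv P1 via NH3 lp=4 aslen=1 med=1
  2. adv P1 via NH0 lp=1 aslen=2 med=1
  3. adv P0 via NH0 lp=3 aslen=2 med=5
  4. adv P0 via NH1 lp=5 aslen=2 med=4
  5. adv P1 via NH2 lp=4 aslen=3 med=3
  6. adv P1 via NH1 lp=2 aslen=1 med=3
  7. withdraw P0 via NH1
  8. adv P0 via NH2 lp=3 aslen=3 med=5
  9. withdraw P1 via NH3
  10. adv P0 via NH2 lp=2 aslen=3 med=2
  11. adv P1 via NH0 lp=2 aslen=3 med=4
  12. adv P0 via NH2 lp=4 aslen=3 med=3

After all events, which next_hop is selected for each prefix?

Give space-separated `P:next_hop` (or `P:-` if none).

Op 1: best P0=- P1=NH3
Op 2: best P0=- P1=NH3
Op 3: best P0=NH0 P1=NH3
Op 4: best P0=NH1 P1=NH3
Op 5: best P0=NH1 P1=NH3
Op 6: best P0=NH1 P1=NH3
Op 7: best P0=NH0 P1=NH3
Op 8: best P0=NH0 P1=NH3
Op 9: best P0=NH0 P1=NH2
Op 10: best P0=NH0 P1=NH2
Op 11: best P0=NH0 P1=NH2
Op 12: best P0=NH2 P1=NH2

Answer: P0:NH2 P1:NH2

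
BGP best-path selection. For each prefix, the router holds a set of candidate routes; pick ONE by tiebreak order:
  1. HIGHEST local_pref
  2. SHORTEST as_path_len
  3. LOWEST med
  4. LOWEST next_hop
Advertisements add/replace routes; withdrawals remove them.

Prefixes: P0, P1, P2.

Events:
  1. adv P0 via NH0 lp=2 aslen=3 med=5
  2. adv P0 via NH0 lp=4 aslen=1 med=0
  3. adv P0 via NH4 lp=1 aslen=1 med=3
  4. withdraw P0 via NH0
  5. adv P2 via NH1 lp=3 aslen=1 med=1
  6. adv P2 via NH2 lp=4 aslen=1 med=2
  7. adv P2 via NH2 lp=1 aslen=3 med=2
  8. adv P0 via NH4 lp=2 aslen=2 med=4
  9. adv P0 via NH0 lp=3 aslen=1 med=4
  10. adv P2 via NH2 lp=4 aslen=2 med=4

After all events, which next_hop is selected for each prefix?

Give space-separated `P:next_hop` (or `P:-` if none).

Answer: P0:NH0 P1:- P2:NH2

Derivation:
Op 1: best P0=NH0 P1=- P2=-
Op 2: best P0=NH0 P1=- P2=-
Op 3: best P0=NH0 P1=- P2=-
Op 4: best P0=NH4 P1=- P2=-
Op 5: best P0=NH4 P1=- P2=NH1
Op 6: best P0=NH4 P1=- P2=NH2
Op 7: best P0=NH4 P1=- P2=NH1
Op 8: best P0=NH4 P1=- P2=NH1
Op 9: best P0=NH0 P1=- P2=NH1
Op 10: best P0=NH0 P1=- P2=NH2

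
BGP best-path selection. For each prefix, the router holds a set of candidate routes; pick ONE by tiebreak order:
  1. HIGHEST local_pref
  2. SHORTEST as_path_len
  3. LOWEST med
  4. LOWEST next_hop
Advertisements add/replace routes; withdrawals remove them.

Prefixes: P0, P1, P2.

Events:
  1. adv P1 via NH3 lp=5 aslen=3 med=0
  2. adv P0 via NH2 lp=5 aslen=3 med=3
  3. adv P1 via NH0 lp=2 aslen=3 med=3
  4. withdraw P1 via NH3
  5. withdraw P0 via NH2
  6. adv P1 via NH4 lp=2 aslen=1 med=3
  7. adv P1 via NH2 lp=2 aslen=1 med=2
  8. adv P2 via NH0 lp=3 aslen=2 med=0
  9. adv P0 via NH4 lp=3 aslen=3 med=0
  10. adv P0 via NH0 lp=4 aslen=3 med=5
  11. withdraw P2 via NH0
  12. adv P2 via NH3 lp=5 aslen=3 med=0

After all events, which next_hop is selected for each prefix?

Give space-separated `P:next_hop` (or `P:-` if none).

Answer: P0:NH0 P1:NH2 P2:NH3

Derivation:
Op 1: best P0=- P1=NH3 P2=-
Op 2: best P0=NH2 P1=NH3 P2=-
Op 3: best P0=NH2 P1=NH3 P2=-
Op 4: best P0=NH2 P1=NH0 P2=-
Op 5: best P0=- P1=NH0 P2=-
Op 6: best P0=- P1=NH4 P2=-
Op 7: best P0=- P1=NH2 P2=-
Op 8: best P0=- P1=NH2 P2=NH0
Op 9: best P0=NH4 P1=NH2 P2=NH0
Op 10: best P0=NH0 P1=NH2 P2=NH0
Op 11: best P0=NH0 P1=NH2 P2=-
Op 12: best P0=NH0 P1=NH2 P2=NH3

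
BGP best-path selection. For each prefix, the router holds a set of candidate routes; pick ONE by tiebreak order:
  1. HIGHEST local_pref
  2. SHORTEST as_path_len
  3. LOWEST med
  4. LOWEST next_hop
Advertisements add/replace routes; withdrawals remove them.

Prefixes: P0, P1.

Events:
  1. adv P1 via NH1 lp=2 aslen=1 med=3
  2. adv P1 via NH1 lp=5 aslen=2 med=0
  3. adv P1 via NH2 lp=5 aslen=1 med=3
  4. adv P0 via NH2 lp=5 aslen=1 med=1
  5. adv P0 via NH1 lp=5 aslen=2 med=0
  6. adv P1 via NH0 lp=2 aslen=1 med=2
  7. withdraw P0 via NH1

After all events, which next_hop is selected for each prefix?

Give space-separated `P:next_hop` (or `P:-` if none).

Op 1: best P0=- P1=NH1
Op 2: best P0=- P1=NH1
Op 3: best P0=- P1=NH2
Op 4: best P0=NH2 P1=NH2
Op 5: best P0=NH2 P1=NH2
Op 6: best P0=NH2 P1=NH2
Op 7: best P0=NH2 P1=NH2

Answer: P0:NH2 P1:NH2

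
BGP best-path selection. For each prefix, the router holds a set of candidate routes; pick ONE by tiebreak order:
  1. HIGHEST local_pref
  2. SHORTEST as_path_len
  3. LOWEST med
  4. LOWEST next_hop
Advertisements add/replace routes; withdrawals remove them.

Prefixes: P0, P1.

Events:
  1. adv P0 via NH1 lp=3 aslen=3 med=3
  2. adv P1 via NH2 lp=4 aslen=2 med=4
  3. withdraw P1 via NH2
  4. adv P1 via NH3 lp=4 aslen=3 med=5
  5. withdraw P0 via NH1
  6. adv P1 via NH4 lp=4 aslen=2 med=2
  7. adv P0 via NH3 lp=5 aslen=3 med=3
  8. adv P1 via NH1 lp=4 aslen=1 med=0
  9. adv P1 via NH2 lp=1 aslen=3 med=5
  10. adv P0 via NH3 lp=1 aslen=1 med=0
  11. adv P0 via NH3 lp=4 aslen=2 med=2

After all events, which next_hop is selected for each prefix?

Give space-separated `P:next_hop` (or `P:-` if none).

Op 1: best P0=NH1 P1=-
Op 2: best P0=NH1 P1=NH2
Op 3: best P0=NH1 P1=-
Op 4: best P0=NH1 P1=NH3
Op 5: best P0=- P1=NH3
Op 6: best P0=- P1=NH4
Op 7: best P0=NH3 P1=NH4
Op 8: best P0=NH3 P1=NH1
Op 9: best P0=NH3 P1=NH1
Op 10: best P0=NH3 P1=NH1
Op 11: best P0=NH3 P1=NH1

Answer: P0:NH3 P1:NH1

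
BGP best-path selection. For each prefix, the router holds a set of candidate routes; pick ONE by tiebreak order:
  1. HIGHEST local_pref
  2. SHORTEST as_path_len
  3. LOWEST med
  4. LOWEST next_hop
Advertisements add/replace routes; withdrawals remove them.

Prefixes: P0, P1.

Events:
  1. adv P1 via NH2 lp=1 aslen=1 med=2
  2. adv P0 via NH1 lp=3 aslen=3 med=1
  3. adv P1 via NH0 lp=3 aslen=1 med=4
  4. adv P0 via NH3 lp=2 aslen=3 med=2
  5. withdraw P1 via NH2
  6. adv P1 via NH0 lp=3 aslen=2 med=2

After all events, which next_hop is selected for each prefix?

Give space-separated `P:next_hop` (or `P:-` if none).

Op 1: best P0=- P1=NH2
Op 2: best P0=NH1 P1=NH2
Op 3: best P0=NH1 P1=NH0
Op 4: best P0=NH1 P1=NH0
Op 5: best P0=NH1 P1=NH0
Op 6: best P0=NH1 P1=NH0

Answer: P0:NH1 P1:NH0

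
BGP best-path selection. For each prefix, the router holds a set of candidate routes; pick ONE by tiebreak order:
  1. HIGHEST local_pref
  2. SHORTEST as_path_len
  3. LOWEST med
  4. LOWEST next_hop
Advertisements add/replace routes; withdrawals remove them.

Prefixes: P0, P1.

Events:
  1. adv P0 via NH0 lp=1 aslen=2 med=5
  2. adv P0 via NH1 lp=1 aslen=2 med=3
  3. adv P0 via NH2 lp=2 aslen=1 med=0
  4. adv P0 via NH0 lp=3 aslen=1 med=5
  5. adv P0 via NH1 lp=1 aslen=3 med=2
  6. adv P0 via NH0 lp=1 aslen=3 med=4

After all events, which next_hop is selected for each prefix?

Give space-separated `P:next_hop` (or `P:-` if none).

Op 1: best P0=NH0 P1=-
Op 2: best P0=NH1 P1=-
Op 3: best P0=NH2 P1=-
Op 4: best P0=NH0 P1=-
Op 5: best P0=NH0 P1=-
Op 6: best P0=NH2 P1=-

Answer: P0:NH2 P1:-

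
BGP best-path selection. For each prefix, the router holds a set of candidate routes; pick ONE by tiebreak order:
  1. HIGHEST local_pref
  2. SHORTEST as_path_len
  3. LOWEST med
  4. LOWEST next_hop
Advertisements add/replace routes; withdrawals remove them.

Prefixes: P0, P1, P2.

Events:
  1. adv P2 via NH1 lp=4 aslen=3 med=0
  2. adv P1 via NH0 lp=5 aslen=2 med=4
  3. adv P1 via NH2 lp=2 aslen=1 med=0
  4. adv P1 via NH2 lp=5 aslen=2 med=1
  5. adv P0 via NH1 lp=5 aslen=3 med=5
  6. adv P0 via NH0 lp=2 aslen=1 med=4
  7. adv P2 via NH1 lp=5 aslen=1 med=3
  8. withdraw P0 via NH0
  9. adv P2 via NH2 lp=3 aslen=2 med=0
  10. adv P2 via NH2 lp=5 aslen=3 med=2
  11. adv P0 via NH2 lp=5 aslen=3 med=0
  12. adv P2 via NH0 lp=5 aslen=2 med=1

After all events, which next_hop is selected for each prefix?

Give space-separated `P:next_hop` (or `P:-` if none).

Op 1: best P0=- P1=- P2=NH1
Op 2: best P0=- P1=NH0 P2=NH1
Op 3: best P0=- P1=NH0 P2=NH1
Op 4: best P0=- P1=NH2 P2=NH1
Op 5: best P0=NH1 P1=NH2 P2=NH1
Op 6: best P0=NH1 P1=NH2 P2=NH1
Op 7: best P0=NH1 P1=NH2 P2=NH1
Op 8: best P0=NH1 P1=NH2 P2=NH1
Op 9: best P0=NH1 P1=NH2 P2=NH1
Op 10: best P0=NH1 P1=NH2 P2=NH1
Op 11: best P0=NH2 P1=NH2 P2=NH1
Op 12: best P0=NH2 P1=NH2 P2=NH1

Answer: P0:NH2 P1:NH2 P2:NH1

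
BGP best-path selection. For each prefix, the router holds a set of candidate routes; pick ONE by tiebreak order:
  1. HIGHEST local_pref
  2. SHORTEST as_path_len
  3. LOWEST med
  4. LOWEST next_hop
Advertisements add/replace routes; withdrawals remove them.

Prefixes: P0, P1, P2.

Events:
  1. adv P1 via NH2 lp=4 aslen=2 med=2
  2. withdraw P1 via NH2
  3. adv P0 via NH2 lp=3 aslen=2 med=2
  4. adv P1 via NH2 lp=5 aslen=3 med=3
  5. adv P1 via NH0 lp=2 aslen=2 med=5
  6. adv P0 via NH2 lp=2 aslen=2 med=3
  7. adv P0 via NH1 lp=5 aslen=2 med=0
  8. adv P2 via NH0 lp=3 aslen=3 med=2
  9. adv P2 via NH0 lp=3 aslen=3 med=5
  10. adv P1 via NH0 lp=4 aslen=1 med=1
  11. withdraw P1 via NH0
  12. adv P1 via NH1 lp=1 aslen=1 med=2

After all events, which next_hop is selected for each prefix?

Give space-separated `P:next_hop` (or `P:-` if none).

Answer: P0:NH1 P1:NH2 P2:NH0

Derivation:
Op 1: best P0=- P1=NH2 P2=-
Op 2: best P0=- P1=- P2=-
Op 3: best P0=NH2 P1=- P2=-
Op 4: best P0=NH2 P1=NH2 P2=-
Op 5: best P0=NH2 P1=NH2 P2=-
Op 6: best P0=NH2 P1=NH2 P2=-
Op 7: best P0=NH1 P1=NH2 P2=-
Op 8: best P0=NH1 P1=NH2 P2=NH0
Op 9: best P0=NH1 P1=NH2 P2=NH0
Op 10: best P0=NH1 P1=NH2 P2=NH0
Op 11: best P0=NH1 P1=NH2 P2=NH0
Op 12: best P0=NH1 P1=NH2 P2=NH0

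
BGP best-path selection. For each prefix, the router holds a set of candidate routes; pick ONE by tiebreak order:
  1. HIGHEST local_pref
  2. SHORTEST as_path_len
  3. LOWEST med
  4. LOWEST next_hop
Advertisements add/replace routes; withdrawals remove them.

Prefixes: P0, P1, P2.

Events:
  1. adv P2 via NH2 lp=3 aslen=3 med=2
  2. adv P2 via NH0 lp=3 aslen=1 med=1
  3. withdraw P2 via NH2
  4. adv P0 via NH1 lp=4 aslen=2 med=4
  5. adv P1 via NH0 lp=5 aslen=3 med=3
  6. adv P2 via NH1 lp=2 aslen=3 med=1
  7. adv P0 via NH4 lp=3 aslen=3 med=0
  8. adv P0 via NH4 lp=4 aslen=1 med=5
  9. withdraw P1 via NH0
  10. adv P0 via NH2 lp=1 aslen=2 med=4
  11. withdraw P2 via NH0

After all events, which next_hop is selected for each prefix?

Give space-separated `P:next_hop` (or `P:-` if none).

Op 1: best P0=- P1=- P2=NH2
Op 2: best P0=- P1=- P2=NH0
Op 3: best P0=- P1=- P2=NH0
Op 4: best P0=NH1 P1=- P2=NH0
Op 5: best P0=NH1 P1=NH0 P2=NH0
Op 6: best P0=NH1 P1=NH0 P2=NH0
Op 7: best P0=NH1 P1=NH0 P2=NH0
Op 8: best P0=NH4 P1=NH0 P2=NH0
Op 9: best P0=NH4 P1=- P2=NH0
Op 10: best P0=NH4 P1=- P2=NH0
Op 11: best P0=NH4 P1=- P2=NH1

Answer: P0:NH4 P1:- P2:NH1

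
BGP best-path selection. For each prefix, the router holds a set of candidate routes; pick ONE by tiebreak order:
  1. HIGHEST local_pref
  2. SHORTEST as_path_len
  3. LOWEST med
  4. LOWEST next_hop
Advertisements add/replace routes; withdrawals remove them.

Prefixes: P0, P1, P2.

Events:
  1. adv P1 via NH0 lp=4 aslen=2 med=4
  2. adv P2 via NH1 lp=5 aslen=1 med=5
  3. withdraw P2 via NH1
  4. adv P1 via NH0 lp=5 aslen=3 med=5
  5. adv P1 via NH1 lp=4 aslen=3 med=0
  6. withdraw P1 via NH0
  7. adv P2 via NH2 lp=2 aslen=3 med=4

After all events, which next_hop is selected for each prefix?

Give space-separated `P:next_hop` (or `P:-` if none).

Op 1: best P0=- P1=NH0 P2=-
Op 2: best P0=- P1=NH0 P2=NH1
Op 3: best P0=- P1=NH0 P2=-
Op 4: best P0=- P1=NH0 P2=-
Op 5: best P0=- P1=NH0 P2=-
Op 6: best P0=- P1=NH1 P2=-
Op 7: best P0=- P1=NH1 P2=NH2

Answer: P0:- P1:NH1 P2:NH2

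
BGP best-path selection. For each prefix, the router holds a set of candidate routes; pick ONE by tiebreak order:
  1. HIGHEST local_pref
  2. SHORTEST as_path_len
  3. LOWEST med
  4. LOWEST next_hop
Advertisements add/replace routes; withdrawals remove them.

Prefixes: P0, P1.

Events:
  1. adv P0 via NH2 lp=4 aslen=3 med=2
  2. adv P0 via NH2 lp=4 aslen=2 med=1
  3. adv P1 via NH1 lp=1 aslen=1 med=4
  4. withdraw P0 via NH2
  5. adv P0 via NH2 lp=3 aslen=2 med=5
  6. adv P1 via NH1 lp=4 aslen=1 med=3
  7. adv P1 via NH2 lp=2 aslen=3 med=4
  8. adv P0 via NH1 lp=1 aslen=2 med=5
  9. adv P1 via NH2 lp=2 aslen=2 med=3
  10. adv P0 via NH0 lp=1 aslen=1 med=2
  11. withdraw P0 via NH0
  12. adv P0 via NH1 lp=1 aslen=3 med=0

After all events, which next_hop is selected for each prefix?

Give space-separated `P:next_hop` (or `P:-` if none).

Answer: P0:NH2 P1:NH1

Derivation:
Op 1: best P0=NH2 P1=-
Op 2: best P0=NH2 P1=-
Op 3: best P0=NH2 P1=NH1
Op 4: best P0=- P1=NH1
Op 5: best P0=NH2 P1=NH1
Op 6: best P0=NH2 P1=NH1
Op 7: best P0=NH2 P1=NH1
Op 8: best P0=NH2 P1=NH1
Op 9: best P0=NH2 P1=NH1
Op 10: best P0=NH2 P1=NH1
Op 11: best P0=NH2 P1=NH1
Op 12: best P0=NH2 P1=NH1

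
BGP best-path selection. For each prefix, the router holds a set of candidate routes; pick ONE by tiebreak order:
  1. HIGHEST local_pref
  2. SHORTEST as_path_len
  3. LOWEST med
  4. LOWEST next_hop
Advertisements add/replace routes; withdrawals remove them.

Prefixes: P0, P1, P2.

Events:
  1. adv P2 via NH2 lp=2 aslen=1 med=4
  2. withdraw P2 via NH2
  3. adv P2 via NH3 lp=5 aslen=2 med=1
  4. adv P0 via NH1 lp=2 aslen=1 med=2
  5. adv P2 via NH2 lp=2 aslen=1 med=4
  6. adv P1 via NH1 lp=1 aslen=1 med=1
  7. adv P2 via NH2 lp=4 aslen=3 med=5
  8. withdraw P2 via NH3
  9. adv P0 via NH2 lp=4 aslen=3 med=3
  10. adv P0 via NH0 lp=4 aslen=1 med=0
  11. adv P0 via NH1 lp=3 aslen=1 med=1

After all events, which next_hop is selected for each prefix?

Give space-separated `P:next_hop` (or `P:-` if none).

Op 1: best P0=- P1=- P2=NH2
Op 2: best P0=- P1=- P2=-
Op 3: best P0=- P1=- P2=NH3
Op 4: best P0=NH1 P1=- P2=NH3
Op 5: best P0=NH1 P1=- P2=NH3
Op 6: best P0=NH1 P1=NH1 P2=NH3
Op 7: best P0=NH1 P1=NH1 P2=NH3
Op 8: best P0=NH1 P1=NH1 P2=NH2
Op 9: best P0=NH2 P1=NH1 P2=NH2
Op 10: best P0=NH0 P1=NH1 P2=NH2
Op 11: best P0=NH0 P1=NH1 P2=NH2

Answer: P0:NH0 P1:NH1 P2:NH2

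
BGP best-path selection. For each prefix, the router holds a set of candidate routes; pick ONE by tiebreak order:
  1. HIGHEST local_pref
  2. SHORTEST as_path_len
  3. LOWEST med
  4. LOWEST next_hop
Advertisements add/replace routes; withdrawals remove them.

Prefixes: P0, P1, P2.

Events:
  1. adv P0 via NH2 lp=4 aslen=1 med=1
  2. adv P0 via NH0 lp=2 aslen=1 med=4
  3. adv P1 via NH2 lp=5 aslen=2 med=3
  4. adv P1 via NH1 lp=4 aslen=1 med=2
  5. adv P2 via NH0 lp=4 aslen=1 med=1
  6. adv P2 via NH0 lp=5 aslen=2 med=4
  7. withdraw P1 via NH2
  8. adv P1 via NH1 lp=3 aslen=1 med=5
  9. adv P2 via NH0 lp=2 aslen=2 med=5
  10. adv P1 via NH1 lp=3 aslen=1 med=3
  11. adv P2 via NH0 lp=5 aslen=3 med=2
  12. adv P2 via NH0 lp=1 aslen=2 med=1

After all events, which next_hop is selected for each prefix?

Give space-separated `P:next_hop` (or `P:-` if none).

Op 1: best P0=NH2 P1=- P2=-
Op 2: best P0=NH2 P1=- P2=-
Op 3: best P0=NH2 P1=NH2 P2=-
Op 4: best P0=NH2 P1=NH2 P2=-
Op 5: best P0=NH2 P1=NH2 P2=NH0
Op 6: best P0=NH2 P1=NH2 P2=NH0
Op 7: best P0=NH2 P1=NH1 P2=NH0
Op 8: best P0=NH2 P1=NH1 P2=NH0
Op 9: best P0=NH2 P1=NH1 P2=NH0
Op 10: best P0=NH2 P1=NH1 P2=NH0
Op 11: best P0=NH2 P1=NH1 P2=NH0
Op 12: best P0=NH2 P1=NH1 P2=NH0

Answer: P0:NH2 P1:NH1 P2:NH0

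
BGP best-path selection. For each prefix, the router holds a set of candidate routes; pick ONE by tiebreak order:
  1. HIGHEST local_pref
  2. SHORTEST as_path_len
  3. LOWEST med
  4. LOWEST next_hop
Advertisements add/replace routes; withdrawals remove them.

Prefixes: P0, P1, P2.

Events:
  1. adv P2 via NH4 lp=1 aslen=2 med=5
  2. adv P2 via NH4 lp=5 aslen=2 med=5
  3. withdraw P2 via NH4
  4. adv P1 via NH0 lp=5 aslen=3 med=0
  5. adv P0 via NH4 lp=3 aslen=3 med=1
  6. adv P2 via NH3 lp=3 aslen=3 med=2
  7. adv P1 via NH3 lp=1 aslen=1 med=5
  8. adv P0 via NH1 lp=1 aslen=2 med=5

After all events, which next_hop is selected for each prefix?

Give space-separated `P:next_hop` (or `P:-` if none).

Op 1: best P0=- P1=- P2=NH4
Op 2: best P0=- P1=- P2=NH4
Op 3: best P0=- P1=- P2=-
Op 4: best P0=- P1=NH0 P2=-
Op 5: best P0=NH4 P1=NH0 P2=-
Op 6: best P0=NH4 P1=NH0 P2=NH3
Op 7: best P0=NH4 P1=NH0 P2=NH3
Op 8: best P0=NH4 P1=NH0 P2=NH3

Answer: P0:NH4 P1:NH0 P2:NH3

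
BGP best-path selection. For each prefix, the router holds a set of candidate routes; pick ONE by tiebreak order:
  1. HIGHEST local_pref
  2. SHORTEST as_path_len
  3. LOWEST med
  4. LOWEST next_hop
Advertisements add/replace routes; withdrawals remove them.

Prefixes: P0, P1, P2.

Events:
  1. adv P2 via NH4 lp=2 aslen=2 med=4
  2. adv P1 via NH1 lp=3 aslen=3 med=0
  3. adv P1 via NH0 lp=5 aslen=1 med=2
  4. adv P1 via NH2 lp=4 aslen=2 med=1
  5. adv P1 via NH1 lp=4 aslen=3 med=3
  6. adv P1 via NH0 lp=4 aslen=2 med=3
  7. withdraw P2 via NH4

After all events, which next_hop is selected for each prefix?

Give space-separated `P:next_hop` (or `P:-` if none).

Answer: P0:- P1:NH2 P2:-

Derivation:
Op 1: best P0=- P1=- P2=NH4
Op 2: best P0=- P1=NH1 P2=NH4
Op 3: best P0=- P1=NH0 P2=NH4
Op 4: best P0=- P1=NH0 P2=NH4
Op 5: best P0=- P1=NH0 P2=NH4
Op 6: best P0=- P1=NH2 P2=NH4
Op 7: best P0=- P1=NH2 P2=-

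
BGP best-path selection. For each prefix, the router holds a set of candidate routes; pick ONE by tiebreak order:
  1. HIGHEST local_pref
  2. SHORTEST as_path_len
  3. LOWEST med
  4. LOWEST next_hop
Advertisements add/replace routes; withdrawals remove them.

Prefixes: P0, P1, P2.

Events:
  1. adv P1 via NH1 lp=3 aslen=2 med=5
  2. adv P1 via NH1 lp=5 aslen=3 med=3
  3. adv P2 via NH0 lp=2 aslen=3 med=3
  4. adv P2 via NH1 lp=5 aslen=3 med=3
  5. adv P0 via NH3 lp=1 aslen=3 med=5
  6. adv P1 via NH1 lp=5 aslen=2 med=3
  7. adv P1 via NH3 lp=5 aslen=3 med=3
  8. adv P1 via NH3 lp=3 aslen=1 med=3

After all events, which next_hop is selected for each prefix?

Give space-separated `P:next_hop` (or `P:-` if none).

Answer: P0:NH3 P1:NH1 P2:NH1

Derivation:
Op 1: best P0=- P1=NH1 P2=-
Op 2: best P0=- P1=NH1 P2=-
Op 3: best P0=- P1=NH1 P2=NH0
Op 4: best P0=- P1=NH1 P2=NH1
Op 5: best P0=NH3 P1=NH1 P2=NH1
Op 6: best P0=NH3 P1=NH1 P2=NH1
Op 7: best P0=NH3 P1=NH1 P2=NH1
Op 8: best P0=NH3 P1=NH1 P2=NH1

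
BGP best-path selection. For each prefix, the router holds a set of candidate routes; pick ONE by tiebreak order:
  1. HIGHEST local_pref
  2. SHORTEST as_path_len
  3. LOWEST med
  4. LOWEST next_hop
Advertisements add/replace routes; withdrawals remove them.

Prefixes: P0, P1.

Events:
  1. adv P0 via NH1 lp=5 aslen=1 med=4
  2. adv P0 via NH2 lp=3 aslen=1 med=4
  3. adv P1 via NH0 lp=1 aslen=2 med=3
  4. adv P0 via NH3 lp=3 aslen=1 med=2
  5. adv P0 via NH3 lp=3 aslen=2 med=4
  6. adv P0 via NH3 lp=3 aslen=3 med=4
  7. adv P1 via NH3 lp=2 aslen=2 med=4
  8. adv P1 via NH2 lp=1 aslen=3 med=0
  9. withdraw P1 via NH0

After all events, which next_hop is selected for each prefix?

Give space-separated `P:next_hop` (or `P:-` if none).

Op 1: best P0=NH1 P1=-
Op 2: best P0=NH1 P1=-
Op 3: best P0=NH1 P1=NH0
Op 4: best P0=NH1 P1=NH0
Op 5: best P0=NH1 P1=NH0
Op 6: best P0=NH1 P1=NH0
Op 7: best P0=NH1 P1=NH3
Op 8: best P0=NH1 P1=NH3
Op 9: best P0=NH1 P1=NH3

Answer: P0:NH1 P1:NH3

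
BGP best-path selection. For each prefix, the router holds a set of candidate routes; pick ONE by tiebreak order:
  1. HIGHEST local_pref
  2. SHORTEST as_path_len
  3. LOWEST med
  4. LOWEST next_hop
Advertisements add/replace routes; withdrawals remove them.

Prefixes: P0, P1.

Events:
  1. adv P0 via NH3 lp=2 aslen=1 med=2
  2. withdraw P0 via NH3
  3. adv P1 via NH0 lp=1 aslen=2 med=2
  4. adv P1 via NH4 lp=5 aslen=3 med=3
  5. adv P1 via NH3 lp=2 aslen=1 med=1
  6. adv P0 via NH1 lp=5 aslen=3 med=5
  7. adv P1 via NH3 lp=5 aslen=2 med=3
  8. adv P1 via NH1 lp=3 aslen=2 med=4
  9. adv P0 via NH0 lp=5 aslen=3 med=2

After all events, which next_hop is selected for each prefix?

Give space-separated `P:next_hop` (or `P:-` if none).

Answer: P0:NH0 P1:NH3

Derivation:
Op 1: best P0=NH3 P1=-
Op 2: best P0=- P1=-
Op 3: best P0=- P1=NH0
Op 4: best P0=- P1=NH4
Op 5: best P0=- P1=NH4
Op 6: best P0=NH1 P1=NH4
Op 7: best P0=NH1 P1=NH3
Op 8: best P0=NH1 P1=NH3
Op 9: best P0=NH0 P1=NH3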